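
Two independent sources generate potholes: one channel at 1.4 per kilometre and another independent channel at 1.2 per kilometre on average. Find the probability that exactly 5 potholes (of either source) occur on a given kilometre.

0.0735

Independent Poisson processes superpose: combined rate λ = 1.4 + 1.2 = 2.6 per kilometre.
So μ = 2.6.
P(N = 5) = e^(−2.6) · 2.6^5/5! ≈ 0.0735.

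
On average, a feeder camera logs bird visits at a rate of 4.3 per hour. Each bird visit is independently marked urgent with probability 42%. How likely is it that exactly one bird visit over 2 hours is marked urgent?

Thinning: the bird visits that are marked urgent themselves form a Poisson process with rate 0.42 × 4.3 = 1.806 per hour.
Over the interval, μ = 1.806 × 2 = 3.612 (2 hours).
P(N = 1) = e^(−3.612) · 3.612^1/1! ≈ 0.0975.

0.0975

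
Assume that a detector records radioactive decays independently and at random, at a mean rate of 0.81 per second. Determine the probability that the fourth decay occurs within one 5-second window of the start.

Over the interval, μ = 0.81 × 5 = 4.05 (a 5-second window = 5 seconds).
The fourth arrival falls in the interval iff at least 4 events occur there: P(S_4 ≤ t) = P(N ≥ 4) = 1 − P(N ≤ 3) ≈ 0.5762.

0.5762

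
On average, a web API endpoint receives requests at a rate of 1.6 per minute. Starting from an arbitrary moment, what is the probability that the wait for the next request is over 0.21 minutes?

The wait for the next event is exponential with rate λ = 1.6 per minute.
P(T > 0.21) = e^(−λt) = e^(−1.6 × 0.21) = e^(−0.336) ≈ 0.7146.

0.7146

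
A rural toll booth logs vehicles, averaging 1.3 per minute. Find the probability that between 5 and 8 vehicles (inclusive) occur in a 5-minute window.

0.5679

Over the interval, μ = 1.3 × 5 = 6.5 (a 5-minute window = 5 minutes).
P(5 ≤ N ≤ 8) = Σ_{j=5}^{8} e^(−6.5) · 6.5^j/j! ≈ 0.5679.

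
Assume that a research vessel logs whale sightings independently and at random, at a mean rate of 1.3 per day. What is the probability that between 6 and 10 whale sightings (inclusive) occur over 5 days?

Over the interval, μ = 1.3 × 5 = 6.5 (5 days).
P(6 ≤ N ≤ 10) = Σ_{j=6}^{10} e^(−6.5) · 6.5^j/j! ≈ 0.5641.

0.5641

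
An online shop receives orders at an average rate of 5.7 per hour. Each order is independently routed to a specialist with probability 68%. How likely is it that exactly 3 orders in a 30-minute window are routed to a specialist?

0.1747

Thinning: the orders that are routed to a specialist themselves form a Poisson process with rate 0.68 × 5.7 = 3.876 per hour.
Over the interval, μ = 3.876 × 0.5 = 1.938 (a 30-minute window = 0.5 hours).
P(N = 3) = e^(−1.938) · 1.938^3/3! ≈ 0.1747.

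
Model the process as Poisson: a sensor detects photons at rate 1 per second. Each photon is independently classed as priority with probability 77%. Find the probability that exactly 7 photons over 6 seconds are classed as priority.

0.0878

Thinning: the photons that are classed as priority themselves form a Poisson process with rate 0.77 × 1 = 0.77 per second.
Over the interval, μ = 0.77 × 6 = 4.62 (6 seconds).
P(N = 7) = e^(−4.62) · 4.62^7/7! ≈ 0.0878.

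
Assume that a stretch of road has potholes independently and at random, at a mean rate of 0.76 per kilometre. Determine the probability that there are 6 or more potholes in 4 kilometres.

Over the interval, μ = 0.76 × 4 = 3.04 (4 kilometres).
P(N ≥ 6) = 1 − P(N ≤ 5) = 1 − Σ_{j=0}^{5} e^(−μ) μ^j/j! ≈ 0.0880.

0.0880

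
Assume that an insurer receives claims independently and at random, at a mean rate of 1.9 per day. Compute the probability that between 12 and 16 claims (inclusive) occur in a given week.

0.4898

Over the interval, μ = 1.9 × 7 = 13.3 (a week = 7 days).
P(12 ≤ N ≤ 16) = Σ_{j=12}^{16} e^(−13.3) · 13.3^j/j! ≈ 0.4898.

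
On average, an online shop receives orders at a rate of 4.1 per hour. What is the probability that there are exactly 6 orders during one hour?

With mean μ = 4.1 per hour,
P(N = 6) = e^(−μ) μ^6/6! = e^(−4.1) · 4.1^6/720 ≈ 0.1093.

0.1093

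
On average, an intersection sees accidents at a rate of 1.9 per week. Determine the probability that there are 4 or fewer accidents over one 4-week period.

0.1249

Over the interval, μ = 1.9 × 4 = 7.6 (a 4-week period = 4 weeks).
P(N ≤ 4) = Σ_{j=0}^{4} e^(−μ) μ^j/j! ≈ 0.1249.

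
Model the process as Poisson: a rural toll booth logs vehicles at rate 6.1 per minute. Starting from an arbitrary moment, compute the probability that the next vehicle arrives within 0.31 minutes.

0.8491

Inter-arrival times are exponential with rate λ = 6.1 per minute.
P(T ≤ 0.31) = 1 − e^(−λt) = 1 − e^(−6.1 × 0.31) = 1 − e^(−1.891) ≈ 0.8491.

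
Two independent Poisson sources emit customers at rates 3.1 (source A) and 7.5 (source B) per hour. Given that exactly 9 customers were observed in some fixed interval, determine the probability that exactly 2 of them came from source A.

0.2733

Given the total, each event is independently from source A with probability p = λ_A/(λ_A+λ_B) = 3.1/10.6 ≈ 0.2925.
So K ~ Binomial(9, 3.1/10.6): P(K = 2) = C(9,2) · (3.1/10.6)^2 · (7.5/10.6)^7 ≈ 0.2733.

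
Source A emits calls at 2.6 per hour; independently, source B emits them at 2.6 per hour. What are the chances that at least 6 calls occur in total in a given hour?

0.4191

Independent Poisson processes superpose: combined rate λ = 2.6 + 2.6 = 5.2 per hour.
So μ = 5.2.
P(N ≥ 6) = 1 − P(N ≤ 5) ≈ 0.4191.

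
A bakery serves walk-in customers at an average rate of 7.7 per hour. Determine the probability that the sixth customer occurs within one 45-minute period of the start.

0.5175

Over the interval, μ = 7.7 × 0.75 = 5.775 (a 45-minute period = 0.75 hours).
The sixth arrival falls in the interval iff at least 6 events occur there: P(S_6 ≤ t) = P(N ≥ 6) = 1 − P(N ≤ 5) ≈ 0.5175.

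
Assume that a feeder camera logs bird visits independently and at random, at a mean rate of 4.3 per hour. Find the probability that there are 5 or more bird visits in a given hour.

0.4296

With mean μ = 4.3 per hour,
P(N ≥ 5) = 1 − P(N ≤ 4) = 1 − Σ_{j=0}^{4} e^(−μ) μ^j/j! ≈ 0.4296.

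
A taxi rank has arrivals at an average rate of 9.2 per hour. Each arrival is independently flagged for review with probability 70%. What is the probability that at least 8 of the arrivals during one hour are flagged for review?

0.3185

Thinning: the arrivals that are flagged for review themselves form a Poisson process with rate 0.7 × 9.2 = 6.44 per hour.
So μ = 6.44.
P(N ≥ 8) = 1 − P(N ≤ 7) ≈ 0.3185.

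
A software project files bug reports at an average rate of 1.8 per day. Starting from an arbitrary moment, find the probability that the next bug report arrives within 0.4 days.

0.5132

Inter-arrival times are exponential with rate λ = 1.8 per day.
P(T ≤ 0.4) = 1 − e^(−λt) = 1 − e^(−1.8 × 0.4) = 1 − e^(−0.72) ≈ 0.5132.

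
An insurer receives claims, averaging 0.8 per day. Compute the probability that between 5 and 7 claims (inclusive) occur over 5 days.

0.3200

Over the interval, μ = 0.8 × 5 = 4 (5 days).
P(5 ≤ N ≤ 7) = Σ_{j=5}^{7} e^(−4) · 4^j/j! ≈ 0.3200.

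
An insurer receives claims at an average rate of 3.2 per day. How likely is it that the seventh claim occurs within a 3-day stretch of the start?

Over the interval, μ = 3.2 × 3 = 9.6 (a 3-day stretch = 3 days).
The seventh arrival falls in the interval iff at least 7 events occur there: P(S_7 ≤ t) = P(N ≥ 7) = 1 − P(N ≤ 6) ≈ 0.8426.

0.8426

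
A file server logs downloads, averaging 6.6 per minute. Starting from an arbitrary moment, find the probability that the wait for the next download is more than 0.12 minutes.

0.4529

The wait for the next event is exponential with rate λ = 6.6 per minute.
P(T > 0.12) = e^(−λt) = e^(−6.6 × 0.12) = e^(−0.792) ≈ 0.4529.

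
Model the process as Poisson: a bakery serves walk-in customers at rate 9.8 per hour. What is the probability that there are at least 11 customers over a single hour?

With mean μ = 9.8 per hour,
P(N ≥ 11) = 1 − P(N ≤ 10) = 1 − Σ_{j=0}^{10} e^(−μ) μ^j/j! ≈ 0.3920.

0.3920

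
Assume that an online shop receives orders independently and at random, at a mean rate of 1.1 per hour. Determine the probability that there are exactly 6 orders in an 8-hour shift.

Over the interval, μ = 1.1 × 8 = 8.8 (an 8-hour shift = 8 hours).
P(N = 6) = e^(−μ) μ^6/6! = e^(−8.8) · 8.8^6/720 ≈ 0.0972.

0.0972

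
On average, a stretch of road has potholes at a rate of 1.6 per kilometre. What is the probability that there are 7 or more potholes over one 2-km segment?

0.0446

Over the interval, μ = 1.6 × 2 = 3.2 (a 2-km segment = 2 kilometres).
P(N ≥ 7) = 1 − P(N ≤ 6) = 1 − Σ_{j=0}^{6} e^(−μ) μ^j/j! ≈ 0.0446.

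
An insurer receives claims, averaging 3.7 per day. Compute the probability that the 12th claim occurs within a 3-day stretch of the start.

0.4327

Over the interval, μ = 3.7 × 3 = 11.1 (a 3-day stretch = 3 days).
The 12th arrival falls in the interval iff at least 12 events occur there: P(S_12 ≤ t) = P(N ≥ 12) = 1 − P(N ≤ 11) ≈ 0.4327.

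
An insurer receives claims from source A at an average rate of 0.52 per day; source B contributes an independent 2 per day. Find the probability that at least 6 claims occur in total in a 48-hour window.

Independent Poisson processes superpose: combined rate λ = 0.52 + 2 = 2.52 per day.
Over the interval, μ = 2.52 × 2 = 5.04 (a 48-hour window = 2 days).
P(N ≥ 6) = 1 − P(N ≤ 5) ≈ 0.3911.

0.3911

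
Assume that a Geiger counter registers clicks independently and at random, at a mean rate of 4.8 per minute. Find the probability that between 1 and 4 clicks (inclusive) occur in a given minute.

0.4680

With mean μ = 4.8 per minute,
P(1 ≤ N ≤ 4) = Σ_{j=1}^{4} e^(−4.8) · 4.8^j/j! ≈ 0.4680.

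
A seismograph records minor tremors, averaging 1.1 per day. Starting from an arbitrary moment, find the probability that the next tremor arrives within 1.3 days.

Inter-arrival times are exponential with rate λ = 1.1 per day.
P(T ≤ 1.3) = 1 − e^(−λt) = 1 − e^(−1.1 × 1.3) = 1 − e^(−1.43) ≈ 0.7607.

0.7607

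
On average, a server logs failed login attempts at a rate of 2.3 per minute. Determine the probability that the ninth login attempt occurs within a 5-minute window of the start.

0.8094

Over the interval, μ = 2.3 × 5 = 11.5 (a 5-minute window = 5 minutes).
The ninth arrival falls in the interval iff at least 9 events occur there: P(S_9 ≤ t) = P(N ≥ 9) = 1 − P(N ≤ 8) ≈ 0.8094.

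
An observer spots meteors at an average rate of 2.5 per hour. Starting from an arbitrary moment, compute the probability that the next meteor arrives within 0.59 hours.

0.7712

Inter-arrival times are exponential with rate λ = 2.5 per hour.
P(T ≤ 0.59) = 1 − e^(−λt) = 1 − e^(−2.5 × 0.59) = 1 − e^(−1.475) ≈ 0.7712.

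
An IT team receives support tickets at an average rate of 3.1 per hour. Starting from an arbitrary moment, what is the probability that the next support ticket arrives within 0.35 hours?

Inter-arrival times are exponential with rate λ = 3.1 per hour.
P(T ≤ 0.35) = 1 − e^(−λt) = 1 − e^(−3.1 × 0.35) = 1 − e^(−1.085) ≈ 0.6621.

0.6621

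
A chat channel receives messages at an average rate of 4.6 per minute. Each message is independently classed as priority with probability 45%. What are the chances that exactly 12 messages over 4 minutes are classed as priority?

Thinning: the messages that are classed as priority themselves form a Poisson process with rate 0.45 × 4.6 = 2.07 per minute.
Over the interval, μ = 2.07 × 4 = 8.28 (4 minutes).
P(N = 12) = e^(−8.28) · 8.28^12/12! ≈ 0.0550.

0.0550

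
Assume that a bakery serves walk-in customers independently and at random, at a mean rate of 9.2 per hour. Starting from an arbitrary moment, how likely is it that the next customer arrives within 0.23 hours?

0.8795

Inter-arrival times are exponential with rate λ = 9.2 per hour.
P(T ≤ 0.23) = 1 − e^(−λt) = 1 − e^(−9.2 × 0.23) = 1 − e^(−2.116) ≈ 0.8795.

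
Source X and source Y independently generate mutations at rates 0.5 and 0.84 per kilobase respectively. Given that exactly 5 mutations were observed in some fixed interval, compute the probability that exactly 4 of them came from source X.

Given the total, each event is independently from source X with probability p = λ_X/(λ_X+λ_Y) = 0.5/1.34 ≈ 0.3731.
So K ~ Binomial(5, 0.5/1.34): P(K = 4) = C(5,4) · (0.5/1.34)^4 · (0.84/1.34)^1 ≈ 0.0608.

0.0608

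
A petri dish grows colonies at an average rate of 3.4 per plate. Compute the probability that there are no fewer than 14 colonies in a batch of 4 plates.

Over the interval, μ = 3.4 × 4 = 13.6 (a batch of 4 plates = 4 plates).
P(N ≥ 14) = 1 − P(N ≤ 13) = 1 − Σ_{j=0}^{13} e^(−μ) μ^j/j! ≈ 0.4926.

0.4926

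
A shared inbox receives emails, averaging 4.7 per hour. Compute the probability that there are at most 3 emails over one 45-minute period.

0.5312

Over the interval, μ = 4.7 × 0.75 = 3.525 (a 45-minute period = 0.75 hours).
P(N ≤ 3) = Σ_{j=0}^{3} e^(−μ) μ^j/j! ≈ 0.5312.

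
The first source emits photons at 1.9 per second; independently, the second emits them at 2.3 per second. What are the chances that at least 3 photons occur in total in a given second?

0.7898

Independent Poisson processes superpose: combined rate λ = 1.9 + 2.3 = 4.2 per second.
So μ = 4.2.
P(N ≥ 3) = 1 − P(N ≤ 2) ≈ 0.7898.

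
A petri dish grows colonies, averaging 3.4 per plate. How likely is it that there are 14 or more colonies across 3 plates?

0.1506

Over the interval, μ = 3.4 × 3 = 10.2 (3 plates).
P(N ≥ 14) = 1 − P(N ≤ 13) = 1 − Σ_{j=0}^{13} e^(−μ) μ^j/j! ≈ 0.1506.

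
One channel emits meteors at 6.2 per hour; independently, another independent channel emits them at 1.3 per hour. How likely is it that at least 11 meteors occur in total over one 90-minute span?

Independent Poisson processes superpose: combined rate λ = 6.2 + 1.3 = 7.5 per hour.
Over the interval, μ = 7.5 × 1.5 = 11.25 (a 90-minute span = 1.5 hours).
P(N ≥ 11) = 1 − P(N ≤ 10) ≈ 0.5696.

0.5696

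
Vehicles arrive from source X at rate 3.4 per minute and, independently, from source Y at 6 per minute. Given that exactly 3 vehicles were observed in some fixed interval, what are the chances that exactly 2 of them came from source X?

0.2505

Given the total, each event is independently from source X with probability p = λ_X/(λ_X+λ_Y) = 3.4/9.4 ≈ 0.3617.
So K ~ Binomial(3, 3.4/9.4): P(K = 2) = C(3,2) · (3.4/9.4)^2 · (6/9.4)^1 ≈ 0.2505.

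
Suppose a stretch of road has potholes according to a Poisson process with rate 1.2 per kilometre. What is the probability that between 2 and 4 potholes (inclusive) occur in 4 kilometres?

0.4285

Over the interval, μ = 1.2 × 4 = 4.8 (4 kilometres).
P(2 ≤ N ≤ 4) = Σ_{j=2}^{4} e^(−4.8) · 4.8^j/j! ≈ 0.4285.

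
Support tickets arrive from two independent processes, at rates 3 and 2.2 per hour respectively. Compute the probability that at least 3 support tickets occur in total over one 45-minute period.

Independent Poisson processes superpose: combined rate λ = 3 + 2.2 = 5.2 per hour.
Over the interval, μ = 5.2 × 0.75 = 3.9 (a 45-minute period = 0.75 hours).
P(N ≥ 3) = 1 − P(N ≤ 2) ≈ 0.7469.

0.7469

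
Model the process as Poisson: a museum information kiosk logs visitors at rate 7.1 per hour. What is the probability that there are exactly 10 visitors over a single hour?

With mean μ = 7.1 per hour,
P(N = 10) = e^(−μ) μ^10/10! = e^(−7.1) · 7.1^10/3628800 ≈ 0.0740.

0.0740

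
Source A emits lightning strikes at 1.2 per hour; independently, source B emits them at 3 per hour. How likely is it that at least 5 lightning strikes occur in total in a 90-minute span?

0.7531

Independent Poisson processes superpose: combined rate λ = 1.2 + 3 = 4.2 per hour.
Over the interval, μ = 4.2 × 1.5 = 6.3 (a 90-minute span = 1.5 hours).
P(N ≥ 5) = 1 − P(N ≤ 4) ≈ 0.7531.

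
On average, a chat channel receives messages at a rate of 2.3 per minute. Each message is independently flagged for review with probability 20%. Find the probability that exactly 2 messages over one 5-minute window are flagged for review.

Thinning: the messages that are flagged for review themselves form a Poisson process with rate 0.2 × 2.3 = 0.46 per minute.
Over the interval, μ = 0.46 × 5 = 2.3 (a 5-minute window = 5 minutes).
P(N = 2) = e^(−2.3) · 2.3^2/2! ≈ 0.2652.

0.2652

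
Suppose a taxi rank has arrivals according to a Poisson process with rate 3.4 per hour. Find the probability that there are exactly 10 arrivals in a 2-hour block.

0.0649

Over the interval, μ = 3.4 × 2 = 6.8 (a 2-hour block = 2 hours).
P(N = 10) = e^(−μ) μ^10/10! = e^(−6.8) · 6.8^10/3628800 ≈ 0.0649.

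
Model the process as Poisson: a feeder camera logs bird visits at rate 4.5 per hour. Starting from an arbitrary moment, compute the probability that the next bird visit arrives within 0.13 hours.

0.4429

Inter-arrival times are exponential with rate λ = 4.5 per hour.
P(T ≤ 0.13) = 1 − e^(−λt) = 1 − e^(−4.5 × 0.13) = 1 − e^(−0.585) ≈ 0.4429.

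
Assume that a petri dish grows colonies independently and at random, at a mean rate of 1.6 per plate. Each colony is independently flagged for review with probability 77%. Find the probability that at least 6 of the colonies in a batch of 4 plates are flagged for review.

Thinning: the colonies that are flagged for review themselves form a Poisson process with rate 0.77 × 1.6 = 1.232 per plate.
Over the interval, μ = 1.232 × 4 = 4.928 (a batch of 4 plates = 4 plates).
P(N ≥ 6) = 1 − P(N ≤ 5) ≈ 0.3714.

0.3714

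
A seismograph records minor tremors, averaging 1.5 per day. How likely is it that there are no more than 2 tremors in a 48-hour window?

Over the interval, μ = 1.5 × 2 = 3 (a 48-hour window = 2 days).
P(N ≤ 2) = Σ_{j=0}^{2} e^(−μ) μ^j/j! ≈ 0.4232.

0.4232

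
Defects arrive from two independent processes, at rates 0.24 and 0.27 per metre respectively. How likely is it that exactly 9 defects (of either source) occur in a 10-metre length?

0.0392

Independent Poisson processes superpose: combined rate λ = 0.24 + 0.27 = 0.51 per metre.
Over the interval, μ = 0.51 × 10 = 5.1 (a 10-metre length = 10 metres).
P(N = 9) = e^(−5.1) · 5.1^9/9! ≈ 0.0392.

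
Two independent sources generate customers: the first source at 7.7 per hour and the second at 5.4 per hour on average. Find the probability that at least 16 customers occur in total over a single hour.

0.2453

Independent Poisson processes superpose: combined rate λ = 7.7 + 5.4 = 13.1 per hour.
So μ = 13.1.
P(N ≥ 16) = 1 − P(N ≤ 15) ≈ 0.2453.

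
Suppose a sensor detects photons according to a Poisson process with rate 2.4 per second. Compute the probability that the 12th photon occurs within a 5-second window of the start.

0.5384

Over the interval, μ = 2.4 × 5 = 12 (a 5-second window = 5 seconds).
The 12th arrival falls in the interval iff at least 12 events occur there: P(S_12 ≤ t) = P(N ≥ 12) = 1 − P(N ≤ 11) ≈ 0.5384.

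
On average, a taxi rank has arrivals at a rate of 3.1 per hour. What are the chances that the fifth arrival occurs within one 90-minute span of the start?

Over the interval, μ = 3.1 × 1.5 = 4.65 (a 90-minute span = 1.5 hours).
The fifth arrival falls in the interval iff at least 5 events occur there: P(S_5 ≤ t) = P(N ≥ 5) = 1 − P(N ≤ 4) ≈ 0.4961.

0.4961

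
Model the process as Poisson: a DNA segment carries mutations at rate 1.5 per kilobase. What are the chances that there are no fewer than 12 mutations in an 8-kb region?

Over the interval, μ = 1.5 × 8 = 12 (an 8-kb region = 8 kilobases).
P(N ≥ 12) = 1 − P(N ≤ 11) = 1 − Σ_{j=0}^{11} e^(−μ) μ^j/j! ≈ 0.5384.

0.5384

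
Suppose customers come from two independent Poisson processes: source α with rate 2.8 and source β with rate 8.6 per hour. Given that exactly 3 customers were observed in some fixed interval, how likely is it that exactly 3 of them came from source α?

0.0148

Given the total, each event is independently from source α with probability p = λ_α/(λ_α+λ_β) = 2.8/11.4 ≈ 0.2456.
So K ~ Binomial(3, 2.8/11.4): P(K = 3) = C(3,3) · (2.8/11.4)^3 · (8.6/11.4)^0 ≈ 0.0148.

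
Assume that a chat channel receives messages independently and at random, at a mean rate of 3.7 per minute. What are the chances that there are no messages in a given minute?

0.0247

With mean μ = 3.7 per minute,
P(N = 0) = e^(−μ) μ^0/0! = e^(−3.7) · 3.7^0/1 ≈ 0.0247.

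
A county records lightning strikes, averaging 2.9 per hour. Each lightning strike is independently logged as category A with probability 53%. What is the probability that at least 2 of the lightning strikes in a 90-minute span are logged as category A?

Thinning: the lightning strikes that are logged as category A themselves form a Poisson process with rate 0.53 × 2.9 = 1.537 per hour.
Over the interval, μ = 1.537 × 1.5 = 2.3055 (a 90-minute span = 1.5 hours).
P(N ≥ 2) = 1 − P(N ≤ 1) ≈ 0.6704.

0.6704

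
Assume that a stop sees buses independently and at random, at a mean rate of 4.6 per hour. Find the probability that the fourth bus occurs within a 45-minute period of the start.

Over the interval, μ = 4.6 × 0.75 = 3.45 (a 45-minute period = 0.75 hours).
The fourth arrival falls in the interval iff at least 4 events occur there: P(S_4 ≤ t) = P(N ≥ 4) = 1 − P(N ≤ 3) ≈ 0.4525.

0.4525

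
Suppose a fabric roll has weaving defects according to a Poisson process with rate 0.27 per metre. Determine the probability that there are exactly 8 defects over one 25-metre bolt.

Over the interval, μ = 0.27 × 25 = 6.75 (a 25-metre bolt = 25 metres).
P(N = 8) = e^(−μ) μ^8/8! = e^(−6.75) · 6.75^8/40320 ≈ 0.1251.

0.1251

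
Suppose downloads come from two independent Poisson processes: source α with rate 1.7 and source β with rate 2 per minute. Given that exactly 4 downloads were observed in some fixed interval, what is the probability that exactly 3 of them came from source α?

0.2097

Given the total, each event is independently from source α with probability p = λ_α/(λ_α+λ_β) = 1.7/3.7 ≈ 0.4595.
So K ~ Binomial(4, 1.7/3.7): P(K = 3) = C(4,3) · (1.7/3.7)^3 · (2/3.7)^1 ≈ 0.2097.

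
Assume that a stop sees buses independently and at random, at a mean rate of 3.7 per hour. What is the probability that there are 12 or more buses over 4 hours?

Over the interval, μ = 3.7 × 4 = 14.8 (4 hours).
P(N ≥ 12) = 1 − P(N ≤ 11) = 1 − Σ_{j=0}^{11} e^(−μ) μ^j/j! ≈ 0.8016.

0.8016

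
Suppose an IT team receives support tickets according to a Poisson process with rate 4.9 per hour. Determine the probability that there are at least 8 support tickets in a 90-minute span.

0.4533

Over the interval, μ = 4.9 × 1.5 = 7.35 (a 90-minute span = 1.5 hours).
P(N ≥ 8) = 1 − P(N ≤ 7) = 1 − Σ_{j=0}^{7} e^(−μ) μ^j/j! ≈ 0.4533.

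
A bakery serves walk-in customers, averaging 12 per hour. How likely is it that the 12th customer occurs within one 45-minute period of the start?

0.1970

Over the interval, μ = 12 × 0.75 = 9 (a 45-minute period = 0.75 hours).
The 12th arrival falls in the interval iff at least 12 events occur there: P(S_12 ≤ t) = P(N ≥ 12) = 1 − P(N ≤ 11) ≈ 0.1970.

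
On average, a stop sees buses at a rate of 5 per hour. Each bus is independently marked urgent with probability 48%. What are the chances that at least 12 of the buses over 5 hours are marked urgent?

Thinning: the buses that are marked urgent themselves form a Poisson process with rate 0.48 × 5 = 2.4 per hour.
Over the interval, μ = 2.4 × 5 = 12 (5 hours).
P(N ≥ 12) = 1 − P(N ≤ 11) ≈ 0.5384.

0.5384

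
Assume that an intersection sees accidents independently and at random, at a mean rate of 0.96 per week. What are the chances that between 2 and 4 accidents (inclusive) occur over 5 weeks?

Over the interval, μ = 0.96 × 5 = 4.8 (5 weeks).
P(2 ≤ N ≤ 4) = Σ_{j=2}^{4} e^(−4.8) · 4.8^j/j! ≈ 0.4285.

0.4285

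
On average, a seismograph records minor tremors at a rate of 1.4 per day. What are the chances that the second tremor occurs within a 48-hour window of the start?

Over the interval, μ = 1.4 × 2 = 2.8 (a 48-hour window = 2 days).
The second arrival falls in the interval iff at least 2 events occur there: P(S_2 ≤ t) = P(N ≥ 2) = 1 − P(N ≤ 1) ≈ 0.7689.

0.7689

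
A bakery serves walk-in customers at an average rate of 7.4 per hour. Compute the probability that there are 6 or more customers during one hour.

With mean μ = 7.4 per hour,
P(N ≥ 6) = 1 − P(N ≤ 5) = 1 − Σ_{j=0}^{5} e^(−μ) μ^j/j! ≈ 0.7474.

0.7474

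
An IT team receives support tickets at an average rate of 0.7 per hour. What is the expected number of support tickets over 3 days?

E[N] = λt = 0.7 × 72 = 50.4 (3 days = 72 hours).

50.4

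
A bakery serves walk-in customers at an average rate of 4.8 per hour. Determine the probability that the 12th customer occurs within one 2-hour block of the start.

0.2588

Over the interval, μ = 4.8 × 2 = 9.6 (a 2-hour block = 2 hours).
The 12th arrival falls in the interval iff at least 12 events occur there: P(S_12 ≤ t) = P(N ≥ 12) = 1 − P(N ≤ 11) ≈ 0.2588.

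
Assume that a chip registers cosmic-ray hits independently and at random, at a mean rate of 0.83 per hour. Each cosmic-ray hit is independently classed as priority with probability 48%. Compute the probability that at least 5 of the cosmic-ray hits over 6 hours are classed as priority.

0.0947

Thinning: the cosmic-ray hits that are classed as priority themselves form a Poisson process with rate 0.48 × 0.83 = 0.3984 per hour.
Over the interval, μ = 0.3984 × 6 = 2.3904 (6 hours).
P(N ≥ 5) = 1 − P(N ≤ 4) ≈ 0.0947.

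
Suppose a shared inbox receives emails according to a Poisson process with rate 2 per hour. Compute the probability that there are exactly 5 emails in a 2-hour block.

Over the interval, μ = 2 × 2 = 4 (a 2-hour block = 2 hours).
P(N = 5) = e^(−μ) μ^5/5! = e^(−4) · 4^5/120 ≈ 0.1563.

0.1563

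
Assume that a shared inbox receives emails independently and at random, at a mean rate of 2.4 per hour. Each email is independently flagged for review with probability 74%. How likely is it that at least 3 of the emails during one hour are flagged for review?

0.2630

Thinning: the emails that are flagged for review themselves form a Poisson process with rate 0.74 × 2.4 = 1.776 per hour.
So μ = 1.776.
P(N ≥ 3) = 1 − P(N ≤ 2) ≈ 0.2630.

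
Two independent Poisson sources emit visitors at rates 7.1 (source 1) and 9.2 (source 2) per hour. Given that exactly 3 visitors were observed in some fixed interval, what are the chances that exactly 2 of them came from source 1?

0.3213

Given the total, each event is independently from source 1 with probability p = λ_1/(λ_1+λ_2) = 7.1/16.3 ≈ 0.4356.
So K ~ Binomial(3, 7.1/16.3): P(K = 2) = C(3,2) · (7.1/16.3)^2 · (9.2/16.3)^1 ≈ 0.3213.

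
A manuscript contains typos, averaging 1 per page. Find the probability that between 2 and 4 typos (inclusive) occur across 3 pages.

Over the interval, μ = 1 × 3 = 3 (3 pages).
P(2 ≤ N ≤ 4) = Σ_{j=2}^{4} e^(−3) · 3^j/j! ≈ 0.6161.

0.6161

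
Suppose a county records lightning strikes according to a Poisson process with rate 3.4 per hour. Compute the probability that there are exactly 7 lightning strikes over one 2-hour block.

0.1486

Over the interval, μ = 3.4 × 2 = 6.8 (a 2-hour block = 2 hours).
P(N = 7) = e^(−μ) μ^7/7! = e^(−6.8) · 6.8^7/5040 ≈ 0.1486.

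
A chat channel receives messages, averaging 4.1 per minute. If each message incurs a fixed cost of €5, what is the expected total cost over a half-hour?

E[N] = 4.1 × 30 = 123 (a half-hour = 30 minutes); E[cost] = 123 × €5 = €615.

€615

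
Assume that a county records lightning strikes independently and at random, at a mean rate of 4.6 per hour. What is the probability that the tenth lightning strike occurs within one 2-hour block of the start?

0.4389

Over the interval, μ = 4.6 × 2 = 9.2 (a 2-hour block = 2 hours).
The tenth arrival falls in the interval iff at least 10 events occur there: P(S_10 ≤ t) = P(N ≥ 10) = 1 − P(N ≤ 9) ≈ 0.4389.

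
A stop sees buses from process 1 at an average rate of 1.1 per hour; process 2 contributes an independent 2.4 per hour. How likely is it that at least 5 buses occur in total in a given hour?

0.2746

Independent Poisson processes superpose: combined rate λ = 1.1 + 2.4 = 3.5 per hour.
So μ = 3.5.
P(N ≥ 5) = 1 − P(N ≤ 4) ≈ 0.2746.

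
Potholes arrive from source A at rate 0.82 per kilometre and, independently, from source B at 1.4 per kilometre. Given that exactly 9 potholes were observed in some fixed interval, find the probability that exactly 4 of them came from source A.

Given the total, each event is independently from source A with probability p = λ_A/(λ_A+λ_B) = 0.82/2.22 ≈ 0.3694.
So K ~ Binomial(9, 0.82/2.22): P(K = 4) = C(9,4) · (0.82/2.22)^4 · (1.4/2.22)^5 ≈ 0.2339.

0.2339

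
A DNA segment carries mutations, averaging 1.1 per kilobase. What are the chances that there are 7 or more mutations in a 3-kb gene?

Over the interval, μ = 1.1 × 3 = 3.3 (a 3-kb gene = 3 kilobases).
P(N ≥ 7) = 1 − P(N ≤ 6) = 1 − Σ_{j=0}^{6} e^(−μ) μ^j/j! ≈ 0.0510.

0.0510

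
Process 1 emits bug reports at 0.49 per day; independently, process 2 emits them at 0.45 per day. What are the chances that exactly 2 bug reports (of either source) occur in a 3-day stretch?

Independent Poisson processes superpose: combined rate λ = 0.49 + 0.45 = 0.94 per day.
Over the interval, μ = 0.94 × 3 = 2.82 (a 3-day stretch = 3 days).
P(N = 2) = e^(−2.82) · 2.82^2/2! ≈ 0.2370.

0.2370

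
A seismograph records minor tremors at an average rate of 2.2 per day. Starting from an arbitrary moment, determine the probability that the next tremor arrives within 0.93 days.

0.8707

Inter-arrival times are exponential with rate λ = 2.2 per day.
P(T ≤ 0.93) = 1 − e^(−λt) = 1 − e^(−2.2 × 0.93) = 1 − e^(−2.046) ≈ 0.8707.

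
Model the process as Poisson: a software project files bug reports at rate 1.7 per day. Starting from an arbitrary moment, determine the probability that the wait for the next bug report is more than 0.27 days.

0.6319

The wait for the next event is exponential with rate λ = 1.7 per day.
P(T > 0.27) = e^(−λt) = e^(−1.7 × 0.27) = e^(−0.459) ≈ 0.6319.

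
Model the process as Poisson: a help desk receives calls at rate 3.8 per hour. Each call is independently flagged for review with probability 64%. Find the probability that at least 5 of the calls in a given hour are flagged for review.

0.0999

Thinning: the calls that are flagged for review themselves form a Poisson process with rate 0.64 × 3.8 = 2.432 per hour.
So μ = 2.432.
P(N ≥ 5) = 1 − P(N ≤ 4) ≈ 0.0999.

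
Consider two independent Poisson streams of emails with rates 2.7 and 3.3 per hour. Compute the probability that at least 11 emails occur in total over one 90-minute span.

0.2940

Independent Poisson processes superpose: combined rate λ = 2.7 + 3.3 = 6 per hour.
Over the interval, μ = 6 × 1.5 = 9 (a 90-minute span = 1.5 hours).
P(N ≥ 11) = 1 − P(N ≤ 10) ≈ 0.2940.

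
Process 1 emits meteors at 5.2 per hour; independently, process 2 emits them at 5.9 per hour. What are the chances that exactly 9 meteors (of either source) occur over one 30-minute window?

Independent Poisson processes superpose: combined rate λ = 5.2 + 5.9 = 11.1 per hour.
Over the interval, μ = 11.1 × 0.5 = 5.55 (a 30-minute window = 0.5 hours).
P(N = 9) = e^(−5.55) · 5.55^9/9! ≈ 0.0535.

0.0535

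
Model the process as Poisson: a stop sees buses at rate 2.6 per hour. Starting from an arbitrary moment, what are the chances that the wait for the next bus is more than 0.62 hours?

0.1995

The wait for the next event is exponential with rate λ = 2.6 per hour.
P(T > 0.62) = e^(−λt) = e^(−2.6 × 0.62) = e^(−1.612) ≈ 0.1995.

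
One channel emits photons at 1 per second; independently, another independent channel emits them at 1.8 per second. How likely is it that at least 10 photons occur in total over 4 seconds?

Independent Poisson processes superpose: combined rate λ = 1 + 1.8 = 2.8 per second.
Over the interval, μ = 2.8 × 4 = 11.2 (4 seconds).
P(N ≥ 10) = 1 − P(N ≤ 9) ≈ 0.6808.

0.6808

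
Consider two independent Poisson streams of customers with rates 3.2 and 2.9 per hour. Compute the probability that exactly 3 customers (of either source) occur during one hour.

0.0848

Independent Poisson processes superpose: combined rate λ = 3.2 + 2.9 = 6.1 per hour.
So μ = 6.1.
P(N = 3) = e^(−6.1) · 6.1^3/3! ≈ 0.0848.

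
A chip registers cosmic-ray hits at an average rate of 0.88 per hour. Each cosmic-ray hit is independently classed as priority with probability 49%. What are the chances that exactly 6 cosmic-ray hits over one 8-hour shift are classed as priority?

Thinning: the cosmic-ray hits that are classed as priority themselves form a Poisson process with rate 0.49 × 0.88 = 0.4312 per hour.
Over the interval, μ = 0.4312 × 8 = 3.4496 (an 8-hour shift = 8 hours).
P(N = 6) = e^(−3.4496) · 3.4496^6/6! ≈ 0.0743.

0.0743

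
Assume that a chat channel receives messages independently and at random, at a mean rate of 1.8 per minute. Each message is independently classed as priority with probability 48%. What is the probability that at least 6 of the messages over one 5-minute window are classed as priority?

0.2667

Thinning: the messages that are classed as priority themselves form a Poisson process with rate 0.48 × 1.8 = 0.864 per minute.
Over the interval, μ = 0.864 × 5 = 4.32 (a 5-minute window = 5 minutes).
P(N ≥ 6) = 1 − P(N ≤ 5) ≈ 0.2667.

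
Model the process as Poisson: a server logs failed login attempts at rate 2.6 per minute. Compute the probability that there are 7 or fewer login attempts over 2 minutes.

0.8449

Over the interval, μ = 2.6 × 2 = 5.2 (2 minutes).
P(N ≤ 7) = Σ_{j=0}^{7} e^(−μ) μ^j/j! ≈ 0.8449.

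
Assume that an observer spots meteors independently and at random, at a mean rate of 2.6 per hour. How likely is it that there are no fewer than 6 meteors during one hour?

With mean μ = 2.6 per hour,
P(N ≥ 6) = 1 − P(N ≤ 5) = 1 − Σ_{j=0}^{5} e^(−μ) μ^j/j! ≈ 0.0490.

0.0490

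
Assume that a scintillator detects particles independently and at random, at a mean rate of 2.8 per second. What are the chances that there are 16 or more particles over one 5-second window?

Over the interval, μ = 2.8 × 5 = 14 (a 5-second window = 5 seconds).
P(N ≥ 16) = 1 − P(N ≤ 15) = 1 − Σ_{j=0}^{15} e^(−μ) μ^j/j! ≈ 0.3306.

0.3306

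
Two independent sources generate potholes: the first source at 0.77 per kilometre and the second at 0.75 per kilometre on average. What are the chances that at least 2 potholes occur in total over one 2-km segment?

0.8067

Independent Poisson processes superpose: combined rate λ = 0.77 + 0.75 = 1.52 per kilometre.
Over the interval, μ = 1.52 × 2 = 3.04 (a 2-km segment = 2 kilometres).
P(N ≥ 2) = 1 − P(N ≤ 1) ≈ 0.8067.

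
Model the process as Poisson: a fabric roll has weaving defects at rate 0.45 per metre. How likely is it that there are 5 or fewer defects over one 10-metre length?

Over the interval, μ = 0.45 × 10 = 4.5 (a 10-metre length = 10 metres).
P(N ≤ 5) = Σ_{j=0}^{5} e^(−μ) μ^j/j! ≈ 0.7029.

0.7029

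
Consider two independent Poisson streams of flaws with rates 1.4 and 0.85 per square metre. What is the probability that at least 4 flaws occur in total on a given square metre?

Independent Poisson processes superpose: combined rate λ = 1.4 + 0.85 = 2.25 per square metre.
So μ = 2.25.
P(N ≥ 4) = 1 − P(N ≤ 3) ≈ 0.1906.

0.1906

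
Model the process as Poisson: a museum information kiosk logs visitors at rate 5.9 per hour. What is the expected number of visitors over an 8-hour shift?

47.2

E[N] = λt = 5.9 × 8 = 47.2 (an 8-hour shift = 8 hours).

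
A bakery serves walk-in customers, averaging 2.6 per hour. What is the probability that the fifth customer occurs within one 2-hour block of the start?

Over the interval, μ = 2.6 × 2 = 5.2 (a 2-hour block = 2 hours).
The fifth arrival falls in the interval iff at least 5 events occur there: P(S_5 ≤ t) = P(N ≥ 5) = 1 − P(N ≤ 4) ≈ 0.5939.

0.5939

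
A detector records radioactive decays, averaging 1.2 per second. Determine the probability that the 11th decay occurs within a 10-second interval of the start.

0.6528

Over the interval, μ = 1.2 × 10 = 12 (a 10-second interval = 10 seconds).
The 11th arrival falls in the interval iff at least 11 events occur there: P(S_11 ≤ t) = P(N ≥ 11) = 1 − P(N ≤ 10) ≈ 0.6528.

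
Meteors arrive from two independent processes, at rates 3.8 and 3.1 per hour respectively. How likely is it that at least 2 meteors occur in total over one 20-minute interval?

0.6691

Independent Poisson processes superpose: combined rate λ = 3.8 + 3.1 = 6.9 per hour.
Over the interval, μ = 6.9 × 1/3 = 2.3 (a 20-minute interval = 1/3 hours).
P(N ≥ 2) = 1 − P(N ≤ 1) ≈ 0.6691.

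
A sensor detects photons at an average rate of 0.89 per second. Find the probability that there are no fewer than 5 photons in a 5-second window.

0.4584

Over the interval, μ = 0.89 × 5 = 4.45 (a 5-second window = 5 seconds).
P(N ≥ 5) = 1 − P(N ≤ 4) = 1 − Σ_{j=0}^{4} e^(−μ) μ^j/j! ≈ 0.4584.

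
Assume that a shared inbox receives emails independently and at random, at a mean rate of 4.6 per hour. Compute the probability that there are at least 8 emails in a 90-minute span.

Over the interval, μ = 4.6 × 1.5 = 6.9 (a 90-minute span = 1.5 hours).
P(N ≥ 8) = 1 − P(N ≤ 7) = 1 − Σ_{j=0}^{7} e^(−μ) μ^j/j! ≈ 0.3864.

0.3864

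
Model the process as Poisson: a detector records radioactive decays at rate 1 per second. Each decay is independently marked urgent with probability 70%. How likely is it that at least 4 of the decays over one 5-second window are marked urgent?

Thinning: the decays that are marked urgent themselves form a Poisson process with rate 0.7 × 1 = 0.7 per second.
Over the interval, μ = 0.7 × 5 = 3.5 (a 5-second window = 5 seconds).
P(N ≥ 4) = 1 − P(N ≤ 3) ≈ 0.4634.

0.4634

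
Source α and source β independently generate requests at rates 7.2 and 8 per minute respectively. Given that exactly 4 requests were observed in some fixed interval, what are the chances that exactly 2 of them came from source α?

0.3729

Given the total, each event is independently from source α with probability p = λ_α/(λ_α+λ_β) = 7.2/15.2 ≈ 0.4737.
So K ~ Binomial(4, 7.2/15.2): P(K = 2) = C(4,2) · (7.2/15.2)^2 · (8/15.2)^2 ≈ 0.3729.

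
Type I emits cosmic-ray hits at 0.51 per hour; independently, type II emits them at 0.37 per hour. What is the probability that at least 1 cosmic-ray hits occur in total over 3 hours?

0.9286

Independent Poisson processes superpose: combined rate λ = 0.51 + 0.37 = 0.88 per hour.
Over the interval, μ = 0.88 × 3 = 2.64 (3 hours).
P(N ≥ 1) = 1 − P(N ≤ 0) ≈ 0.9286.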